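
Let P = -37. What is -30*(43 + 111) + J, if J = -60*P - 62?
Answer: -2462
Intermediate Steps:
J = 2158 (J = -60*(-37) - 62 = 2220 - 62 = 2158)
-30*(43 + 111) + J = -30*(43 + 111) + 2158 = -30*154 + 2158 = -4620 + 2158 = -2462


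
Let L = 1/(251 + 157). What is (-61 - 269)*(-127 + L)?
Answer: 2849825/68 ≈ 41909.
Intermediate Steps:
L = 1/408 ≈ 0.0024510
(-61 - 269)*(-127 + L) = (-61 - 269)*(-127 + 1/408) = -330*(-51815/408) = 2849825/68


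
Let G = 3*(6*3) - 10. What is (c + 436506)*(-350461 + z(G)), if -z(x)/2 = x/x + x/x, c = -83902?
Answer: -123575360860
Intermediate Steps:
G = 44 (G = 3*18 - 10 = 54 - 10 = 44)
z(x) = -4 (z(x) = -2*(x/x + x/x) = -2*(1 + 1) = -2*2 = -4)
(c + 436506)*(-350461 + z(G)) = (-83902 + 436506)*(-350461 - 4) = 352604*(-350465) = -123575360860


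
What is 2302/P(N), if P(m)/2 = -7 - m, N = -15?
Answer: 1151/8 ≈ 143.88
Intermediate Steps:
P(m) = -14 - 2*m (P(m) = 2*(-7 - m) = -14 - 2*m)
2302/P(N) = 2302/(-14 - 2*(-15)) = 2302/(-14 + 30) = 2302/16 = 2302*(1/16) = 1151/8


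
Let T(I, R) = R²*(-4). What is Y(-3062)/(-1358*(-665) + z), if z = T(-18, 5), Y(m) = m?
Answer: -1531/451485 ≈ -0.0033910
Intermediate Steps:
T(I, R) = -4*R²
z = -100 (z = -4*5² = -4*25 = -100)
Y(-3062)/(-1358*(-665) + z) = -3062/(-1358*(-665) - 100) = -3062/(903070 - 100) = -3062/902970 = -3062*1/902970 = -1531/451485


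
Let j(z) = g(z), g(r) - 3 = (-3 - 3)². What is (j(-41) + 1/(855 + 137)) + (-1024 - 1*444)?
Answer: -1417567/992 ≈ -1429.0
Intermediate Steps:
g(r) = 39 (g(r) = 3 + (-3 - 3)² = 3 + (-6)² = 3 + 36 = 39)
j(z) = 39
(j(-41) + 1/(855 + 137)) + (-1024 - 1*444) = (39 + 1/(855 + 137)) + (-1024 - 1*444) = (39 + 1/992) + (-1024 - 444) = (39 + 1/992) - 1468 = 38689/992 - 1468 = -1417567/992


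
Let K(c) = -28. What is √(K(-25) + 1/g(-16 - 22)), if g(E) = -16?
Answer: I*√449/4 ≈ 5.2974*I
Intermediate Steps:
√(K(-25) + 1/g(-16 - 22)) = √(-28 + 1/(-16)) = √(-28 - 1/16) = √(-449/16) = I*√449/4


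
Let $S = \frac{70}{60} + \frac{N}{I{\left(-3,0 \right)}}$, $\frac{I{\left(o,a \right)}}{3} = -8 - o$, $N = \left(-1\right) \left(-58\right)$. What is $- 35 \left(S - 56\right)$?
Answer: $\frac{4109}{2} \approx 2054.5$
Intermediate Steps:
$N = 58$
$I{\left(o,a \right)} = -24 - 3 o$ ($I{\left(o,a \right)} = 3 \left(-8 - o\right) = -24 - 3 o$)
$S = - \frac{27}{10}$ ($S = \frac{70}{60} + \frac{58}{-24 - -9} = 70 \cdot \frac{1}{60} + \frac{58}{-24 + 9} = \frac{7}{6} + \frac{58}{-15} = \frac{7}{6} + 58 \left(- \frac{1}{15}\right) = \frac{7}{6} - \frac{58}{15} = - \frac{27}{10} \approx -2.7$)
$- 35 \left(S - 56\right) = - 35 \left(- \frac{27}{10} - 56\right) = \left(-35\right) \left(- \frac{587}{10}\right) = \frac{4109}{2}$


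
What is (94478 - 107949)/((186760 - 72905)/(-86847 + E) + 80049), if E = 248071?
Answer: -310264072/1843704833 ≈ -0.16828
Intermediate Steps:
(94478 - 107949)/((186760 - 72905)/(-86847 + E) + 80049) = (94478 - 107949)/((186760 - 72905)/(-86847 + 248071) + 80049) = -13471/(113855/161224 + 80049) = -13471/(113855*(1/161224) + 80049) = -13471/(16265/23032 + 80049) = -13471/1843704833/23032 = -13471*23032/1843704833 = -310264072/1843704833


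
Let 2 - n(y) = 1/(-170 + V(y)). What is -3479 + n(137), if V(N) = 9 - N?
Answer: -1036145/298 ≈ -3477.0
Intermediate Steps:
n(y) = 2 - 1/(-161 - y) (n(y) = 2 - 1/(-170 + (9 - y)) = 2 - 1/(-161 - y))
-3479 + n(137) = -3479 + (323 + 2*137)/(161 + 137) = -3479 + (323 + 274)/298 = -3479 + (1/298)*597 = -3479 + 597/298 = -1036145/298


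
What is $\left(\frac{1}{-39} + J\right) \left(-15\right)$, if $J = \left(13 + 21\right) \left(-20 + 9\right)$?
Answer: $\frac{72935}{13} \approx 5610.4$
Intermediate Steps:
$J = -374$ ($J = 34 \left(-11\right) = -374$)
$\left(\frac{1}{-39} + J\right) \left(-15\right) = \left(\frac{1}{-39} - 374\right) \left(-15\right) = \left(- \frac{1}{39} - 374\right) \left(-15\right) = \left(- \frac{14587}{39}\right) \left(-15\right) = \frac{72935}{13}$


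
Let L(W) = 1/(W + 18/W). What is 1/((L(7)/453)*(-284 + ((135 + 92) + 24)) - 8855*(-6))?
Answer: 10117/537516133 ≈ 1.8822e-5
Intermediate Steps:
1/((L(7)/453)*(-284 + ((135 + 92) + 24)) - 8855*(-6)) = 1/(((7/(18 + 7²))/453)*(-284 + ((135 + 92) + 24)) - 8855*(-6)) = 1/(((7/(18 + 49))*(1/453))*(-284 + (227 + 24)) + 53130) = 1/(((7/67)*(1/453))*(-284 + 251) + 53130) = 1/(((7*(1/67))*(1/453))*(-33) + 53130) = 1/(((7/67)*(1/453))*(-33) + 53130) = 1/((7/30351)*(-33) + 53130) = 1/(-77/10117 + 53130) = 1/(537516133/10117) = 10117/537516133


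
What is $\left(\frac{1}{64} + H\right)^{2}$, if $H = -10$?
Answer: $\frac{408321}{4096} \approx 99.688$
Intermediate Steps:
$\left(\frac{1}{64} + H\right)^{2} = \left(\frac{1}{64} - 10\right)^{2} = \left(- \frac{639}{64}\right)^{2} = \frac{408321}{4096}$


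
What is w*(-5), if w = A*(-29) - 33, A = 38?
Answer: 5675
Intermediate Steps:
w = -1135 (w = 38*(-29) - 33 = -1102 - 33 = -1135)
w*(-5) = -1135*(-5) = 5675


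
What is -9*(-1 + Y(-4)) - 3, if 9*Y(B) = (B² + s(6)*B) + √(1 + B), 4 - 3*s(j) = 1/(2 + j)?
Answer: -29/6 - I*√3 ≈ -4.8333 - 1.732*I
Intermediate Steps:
s(j) = 4/3 - 1/(3*(2 + j))
Y(B) = B²/9 + √(1 + B)/9 + 31*B/216 (Y(B) = ((B² + ((7 + 4*6)/(3*(2 + 6)))*B) + √(1 + B))/9 = ((B² + ((⅓)*(7 + 24)/8)*B) + √(1 + B))/9 = ((B² + ((⅓)*(⅛)*31)*B) + √(1 + B))/9 = ((B² + 31*B/24) + √(1 + B))/9 = (B² + √(1 + B) + 31*B/24)/9 = B²/9 + √(1 + B)/9 + 31*B/216)
-9*(-1 + Y(-4)) - 3 = -9*(-1 + ((⅑)*(-4)² + √(1 - 4)/9 + (31/216)*(-4))) - 3 = -9*(-1 + ((⅑)*16 + √(-3)/9 - 31/54)) - 3 = -9*(-1 + (16/9 + (I*√3)/9 - 31/54)) - 3 = -9*(-1 + (16/9 + I*√3/9 - 31/54)) - 3 = -9*(-1 + (65/54 + I*√3/9)) - 3 = -9*(11/54 + I*√3/9) - 3 = (-11/6 - I*√3) - 3 = -29/6 - I*√3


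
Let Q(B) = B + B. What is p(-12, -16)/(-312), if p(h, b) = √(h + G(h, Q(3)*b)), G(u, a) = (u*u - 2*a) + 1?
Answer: -5*√13/312 ≈ -0.057781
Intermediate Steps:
Q(B) = 2*B
G(u, a) = 1 + u² - 2*a (G(u, a) = (u² - 2*a) + 1 = 1 + u² - 2*a)
p(h, b) = √(1 + h + h² - 12*b) (p(h, b) = √(h + (1 + h² - 2*2*3*b)) = √(h + (1 + h² - 12*b)) = √(1 + h + h² - 12*b))
p(-12, -16)/(-312) = √(1 - 12 + (-12)² - 12*(-16))/(-312) = √(1 - 12 + 144 + 192)*(-1/312) = √325*(-1/312) = (5*√13)*(-1/312) = -5*√13/312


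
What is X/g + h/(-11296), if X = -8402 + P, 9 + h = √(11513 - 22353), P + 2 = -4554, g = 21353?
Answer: -146181391/241203488 - I*√2710/5648 ≈ -0.60605 - 0.009217*I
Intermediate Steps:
P = -4556 (P = -2 - 4554 = -4556)
h = -9 + 2*I*√2710 (h = -9 + √(11513 - 22353) = -9 + √(-10840) = -9 + 2*I*√2710 ≈ -9.0 + 104.12*I)
X = -12958 (X = -8402 - 4556 = -12958)
X/g + h/(-11296) = -12958/21353 + (-9 + 2*I*√2710)/(-11296) = -12958*1/21353 + (-9 + 2*I*√2710)*(-1/11296) = -12958/21353 + (9/11296 - I*√2710/5648) = -146181391/241203488 - I*√2710/5648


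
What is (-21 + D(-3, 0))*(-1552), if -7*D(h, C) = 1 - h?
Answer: 234352/7 ≈ 33479.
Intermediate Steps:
D(h, C) = -⅐ + h/7 (D(h, C) = -(1 - h)/7 = -⅐ + h/7)
(-21 + D(-3, 0))*(-1552) = (-21 + (-⅐ + (⅐)*(-3)))*(-1552) = (-21 + (-⅐ - 3/7))*(-1552) = (-21 - 4/7)*(-1552) = -151/7*(-1552) = 234352/7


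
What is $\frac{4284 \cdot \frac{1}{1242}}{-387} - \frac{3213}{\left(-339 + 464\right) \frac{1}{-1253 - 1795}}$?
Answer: $\frac{261508430722}{3337875} \approx 78346.0$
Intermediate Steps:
$\frac{4284 \cdot \frac{1}{1242}}{-387} - \frac{3213}{\left(-339 + 464\right) \frac{1}{-1253 - 1795}} = 4284 \cdot \frac{1}{1242} \left(- \frac{1}{387}\right) - \frac{3213}{125 \frac{1}{-3048}} = \frac{238}{69} \left(- \frac{1}{387}\right) - \frac{3213}{125 \left(- \frac{1}{3048}\right)} = - \frac{238}{26703} - \frac{3213}{- \frac{125}{3048}} = - \frac{238}{26703} - - \frac{9793224}{125} = - \frac{238}{26703} + \frac{9793224}{125} = \frac{261508430722}{3337875}$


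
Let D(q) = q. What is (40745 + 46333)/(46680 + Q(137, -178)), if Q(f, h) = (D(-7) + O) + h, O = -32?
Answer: 87078/46463 ≈ 1.8741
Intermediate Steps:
Q(f, h) = -39 + h (Q(f, h) = (-7 - 32) + h = -39 + h)
(40745 + 46333)/(46680 + Q(137, -178)) = (40745 + 46333)/(46680 + (-39 - 178)) = 87078/(46680 - 217) = 87078/46463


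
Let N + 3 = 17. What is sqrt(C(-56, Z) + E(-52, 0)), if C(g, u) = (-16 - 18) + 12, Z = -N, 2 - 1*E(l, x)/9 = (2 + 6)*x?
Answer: 2*I ≈ 2.0*I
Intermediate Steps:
N = 14 (N = -3 + 17 = 14)
E(l, x) = 18 - 72*x (E(l, x) = 18 - 9*(2 + 6)*x = 18 - 72*x)
Z = -14 (Z = -1*14 = -14)
C(g, u) = -22 (C(g, u) = -34 + 12 = -22)
sqrt(C(-56, Z) + E(-52, 0)) = sqrt(-22 + (18 - 72*0)) = sqrt(-22 + (18 + 0)) = sqrt(-22 + 18) = sqrt(-4) = 2*I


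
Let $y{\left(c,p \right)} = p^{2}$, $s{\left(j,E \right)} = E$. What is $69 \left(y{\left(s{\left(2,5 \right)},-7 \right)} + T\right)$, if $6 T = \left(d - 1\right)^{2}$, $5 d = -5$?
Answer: $3427$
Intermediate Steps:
$d = -1$ ($d = \frac{1}{5} \left(-5\right) = -1$)
$T = \frac{2}{3}$ ($T = \frac{\left(-1 - 1\right)^{2}}{6} = \frac{\left(-2\right)^{2}}{6} = \frac{1}{6} \cdot 4 = \frac{2}{3} \approx 0.66667$)
$69 \left(y{\left(s{\left(2,5 \right)},-7 \right)} + T\right) = 69 \left(\left(-7\right)^{2} + \frac{2}{3}\right) = 69 \left(49 + \frac{2}{3}\right) = 69 \cdot \frac{149}{3} = 3427$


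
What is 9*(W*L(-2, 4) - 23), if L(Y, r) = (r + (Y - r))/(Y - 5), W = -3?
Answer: -1503/7 ≈ -214.71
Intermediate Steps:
L(Y, r) = Y/(-5 + Y)
9*(W*L(-2, 4) - 23) = 9*(-(-6)/(-5 - 2) - 23) = 9*(-(-6)/(-7) - 23) = 9*(-(-6)*(-1)/7 - 23) = 9*(-3*2/7 - 23) = 9*(-6/7 - 23) = 9*(-167/7) = -1503/7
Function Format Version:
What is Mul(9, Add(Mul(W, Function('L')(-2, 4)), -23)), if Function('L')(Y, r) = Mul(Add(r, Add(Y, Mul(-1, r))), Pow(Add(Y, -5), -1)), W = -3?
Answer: Rational(-1503, 7) ≈ -214.71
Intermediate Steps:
Function('L')(Y, r) = Mul(Y, Pow(Add(-5, Y), -1))
Mul(9, Add(Mul(W, Function('L')(-2, 4)), -23)) = Mul(9, Add(Mul(-3, Mul(-2, Pow(Add(-5, -2), -1))), -23)) = Mul(9, Add(Mul(-3, Mul(-2, Pow(-7, -1))), -23)) = Mul(9, Add(Mul(-3, Mul(-2, Rational(-1, 7))), -23)) = Mul(9, Add(Mul(-3, Rational(2, 7)), -23)) = Mul(9, Add(Rational(-6, 7), -23)) = Mul(9, Rational(-167, 7)) = Rational(-1503, 7)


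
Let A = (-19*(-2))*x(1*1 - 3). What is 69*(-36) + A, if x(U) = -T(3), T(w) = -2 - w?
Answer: -2294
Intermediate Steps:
x(U) = 5 (x(U) = -(-2 - 1*3) = -(-2 - 3) = -1*(-5) = 5)
A = 190 (A = -19*(-2)*5 = 38*5 = 190)
69*(-36) + A = 69*(-36) + 190 = -2484 + 190 = -2294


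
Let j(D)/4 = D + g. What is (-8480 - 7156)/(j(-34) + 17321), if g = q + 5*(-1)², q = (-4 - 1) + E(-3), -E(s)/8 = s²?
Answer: -15636/16897 ≈ -0.92537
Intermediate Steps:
E(s) = -8*s²
q = -77 (q = (-4 - 1) - 8*(-3)² = -5 - 8*9 = -5 - 72 = -77)
g = -72 (g = -77 + 5*(-1)² = -77 + 5*1 = -77 + 5 = -72)
j(D) = -288 + 4*D (j(D) = 4*(D - 72) = 4*(-72 + D) = -288 + 4*D)
(-8480 - 7156)/(j(-34) + 17321) = (-8480 - 7156)/((-288 + 4*(-34)) + 17321) = -15636/((-288 - 136) + 17321) = -15636/(-424 + 17321) = -15636/16897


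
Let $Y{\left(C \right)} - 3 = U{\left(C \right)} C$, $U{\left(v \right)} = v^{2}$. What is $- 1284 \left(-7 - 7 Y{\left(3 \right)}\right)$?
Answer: $278628$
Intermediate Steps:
$Y{\left(C \right)} = 3 + C^{3}$ ($Y{\left(C \right)} = 3 + C^{2} C = 3 + C^{3}$)
$- 1284 \left(-7 - 7 Y{\left(3 \right)}\right) = - 1284 \left(-7 - 7 \left(3 + 3^{3}\right)\right) = - 1284 \left(-7 - 7 \left(3 + 27\right)\right) = - 1284 \left(-7 - 210\right) = \left(-1284\right) \left(-217\right) = 278628$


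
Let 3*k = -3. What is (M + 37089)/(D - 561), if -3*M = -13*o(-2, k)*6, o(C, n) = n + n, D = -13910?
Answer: -37037/14471 ≈ -2.5594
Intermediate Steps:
k = -1 (k = (⅓)*(-3) = -1)
o(C, n) = 2*n
M = -52 (M = -(-26*(-1))*6/3 = -(-13*(-2))*6/3 = -26*6/3 = -⅓*156 = -52)
(M + 37089)/(D - 561) = (-52 + 37089)/(-13910 - 561) = 37037/(-14471) = 37037*(-1/14471) = -37037/14471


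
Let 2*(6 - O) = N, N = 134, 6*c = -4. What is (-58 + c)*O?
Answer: 10736/3 ≈ 3578.7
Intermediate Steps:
c = -⅔ (c = (⅙)*(-4) = -⅔ ≈ -0.66667)
O = -61 (O = 6 - ½*134 = 6 - 67 = -61)
(-58 + c)*O = (-58 - ⅔)*(-61) = -176/3*(-61) = 10736/3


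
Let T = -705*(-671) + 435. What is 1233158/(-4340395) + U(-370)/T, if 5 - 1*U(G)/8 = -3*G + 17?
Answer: -20761578898/68504454285 ≈ -0.30307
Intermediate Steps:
T = 473490 (T = 473055 + 435 = 473490)
U(G) = -96 + 24*G (U(G) = 40 - 8*(-3*G + 17) = 40 - 8*(17 - 3*G) = 40 + (-136 + 24*G) = -96 + 24*G)
1233158/(-4340395) + U(-370)/T = 1233158/(-4340395) + (-96 + 24*(-370))/473490 = 1233158*(-1/4340395) + (-96 - 8880)*(1/473490) = -1233158/4340395 - 8976*1/473490 = -1233158/4340395 - 1496/78915 = -20761578898/68504454285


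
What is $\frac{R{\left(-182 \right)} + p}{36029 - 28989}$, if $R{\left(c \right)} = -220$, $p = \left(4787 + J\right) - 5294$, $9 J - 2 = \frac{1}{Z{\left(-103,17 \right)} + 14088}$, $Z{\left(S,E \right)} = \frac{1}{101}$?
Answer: $- \frac{581694803}{5634640440} \approx -0.10324$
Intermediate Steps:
$Z{\left(S,E \right)} = \frac{1}{101}$
$J = \frac{2845879}{12806001}$ ($J = \frac{2}{9} + \frac{1}{9 \left(\frac{1}{101} + 14088\right)} = \frac{2}{9} + \frac{1}{9 \cdot \frac{1422889}{101}} = \frac{2}{9} + \frac{1}{9} \cdot \frac{101}{1422889} = \frac{2}{9} + \frac{101}{12806001} = \frac{2845879}{12806001} \approx 0.22223$)
$p = - \frac{6489796628}{12806001}$ ($p = \left(4787 + \frac{2845879}{12806001}\right) - 5294 = \frac{61305172666}{12806001} - 5294 = - \frac{6489796628}{12806001} \approx -506.78$)
$\frac{R{\left(-182 \right)} + p}{36029 - 28989} = \frac{-220 - \frac{6489796628}{12806001}}{36029 - 28989} = - \frac{9307116848}{12806001 \cdot 7040} = \left(- \frac{9307116848}{12806001}\right) \frac{1}{7040} = - \frac{581694803}{5634640440}$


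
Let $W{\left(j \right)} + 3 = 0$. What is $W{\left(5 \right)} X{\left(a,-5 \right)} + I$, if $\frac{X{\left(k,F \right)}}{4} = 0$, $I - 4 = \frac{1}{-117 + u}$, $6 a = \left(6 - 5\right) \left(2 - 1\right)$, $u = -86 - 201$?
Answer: $\frac{1615}{404} \approx 3.9975$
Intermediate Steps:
$W{\left(j \right)} = -3$ ($W{\left(j \right)} = -3 + 0 = -3$)
$u = -287$ ($u = -86 - 201 = -287$)
$a = \frac{1}{6}$ ($a = \frac{\left(6 - 5\right) \left(2 - 1\right)}{6} = \frac{1 \cdot 1}{6} = \frac{1}{6} \cdot 1 = \frac{1}{6} \approx 0.16667$)
$I = \frac{1615}{404}$ ($I = 4 + \frac{1}{-117 - 287} = 4 + \frac{1}{-404} = 4 - \frac{1}{404} = \frac{1615}{404} \approx 3.9975$)
$X{\left(k,F \right)} = 0$ ($X{\left(k,F \right)} = 4 \cdot 0 = 0$)
$W{\left(5 \right)} X{\left(a,-5 \right)} + I = \left(-3\right) 0 + \frac{1615}{404} = 0 + \frac{1615}{404} = \frac{1615}{404}$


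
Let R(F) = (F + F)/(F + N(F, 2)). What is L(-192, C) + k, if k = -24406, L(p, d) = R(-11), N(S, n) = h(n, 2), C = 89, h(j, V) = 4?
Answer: -170820/7 ≈ -24403.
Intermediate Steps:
N(S, n) = 4
R(F) = 2*F/(4 + F) (R(F) = (F + F)/(F + 4) = (2*F)/(4 + F) = 2*F/(4 + F))
L(p, d) = 22/7 (L(p, d) = 2*(-11)/(4 - 11) = 2*(-11)/(-7) = 2*(-11)*(-⅐) = 22/7)
L(-192, C) + k = 22/7 - 24406 = -170820/7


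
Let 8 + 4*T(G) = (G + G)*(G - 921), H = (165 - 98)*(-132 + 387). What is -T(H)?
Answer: -138080968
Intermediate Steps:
H = 17085 (H = 67*255 = 17085)
T(G) = -2 + G*(-921 + G)/2 (T(G) = -2 + ((G + G)*(G - 921))/4 = -2 + ((2*G)*(-921 + G))/4 = -2 + (2*G*(-921 + G))/4 = -2 + G*(-921 + G)/2)
-T(H) = -(-2 + (1/2)*17085**2 - 921/2*17085) = -(-2 + (1/2)*291897225 - 15735285/2) = -(-2 + 291897225/2 - 15735285/2) = -1*138080968 = -138080968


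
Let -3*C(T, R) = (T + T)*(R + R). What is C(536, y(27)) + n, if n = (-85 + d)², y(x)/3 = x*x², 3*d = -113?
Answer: -379667744/9 ≈ -4.2185e+7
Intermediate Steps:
d = -113/3 (d = (⅓)*(-113) = -113/3 ≈ -37.667)
y(x) = 3*x³ (y(x) = 3*(x*x²) = 3*x³)
C(T, R) = -4*R*T/3 (C(T, R) = -(T + T)*(R + R)/3 = -2*T*2*R/3 = -4*R*T/3)
n = 135424/9 (n = (-85 - 113/3)² = (-368/3)² = 135424/9 ≈ 15047.)
C(536, y(27)) + n = -4/3*3*27³*536 + 135424/9 = -4/3*3*19683*536 + 135424/9 = -4/3*59049*536 + 135424/9 = -42200352 + 135424/9 = -379667744/9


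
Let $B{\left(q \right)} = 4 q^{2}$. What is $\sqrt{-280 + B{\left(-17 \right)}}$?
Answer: $2 \sqrt{219} \approx 29.597$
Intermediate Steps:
$\sqrt{-280 + B{\left(-17 \right)}} = \sqrt{-280 + 4 \left(-17\right)^{2}} = \sqrt{-280 + 4 \cdot 289} = \sqrt{-280 + 1156} = \sqrt{876} = 2 \sqrt{219}$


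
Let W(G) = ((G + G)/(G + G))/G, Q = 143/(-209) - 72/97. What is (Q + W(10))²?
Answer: 597655809/339664900 ≈ 1.7595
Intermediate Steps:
Q = -2629/1843 (Q = 143*(-1/209) - 72*1/97 = -13/19 - 72/97 = -2629/1843 ≈ -1.4265)
W(G) = 1/G (W(G) = ((2*G)/((2*G)))/G = ((2*G)*(1/(2*G)))/G = 1/G)
(Q + W(10))² = (-2629/1843 + 1/10)² = (-2629/1843 + ⅒)² = (-24447/18430)² = 597655809/339664900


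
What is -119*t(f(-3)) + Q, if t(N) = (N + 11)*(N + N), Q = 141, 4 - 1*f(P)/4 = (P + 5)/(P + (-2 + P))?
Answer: -113147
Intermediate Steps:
f(P) = 16 - 4*(5 + P)/(-2 + 2*P) (f(P) = 16 - 4*(P + 5)/(P + (-2 + P)) = 16 - 4*(5 + P)/(-2 + 2*P))
t(N) = 2*N*(11 + N) (t(N) = (11 + N)*(2*N) = 2*N*(11 + N))
-119*t(f(-3)) + Q = -238*2*(-13 + 7*(-3))/(-1 - 3)*(11 + 2*(-13 + 7*(-3))/(-1 - 3)) + 141 = -238*2*(-13 - 21)/(-4)*(11 + 2*(-13 - 21)/(-4)) + 141 = -238*2*(-¼)*(-34)*(11 + 2*(-¼)*(-34)) + 141 = -238*17*(11 + 17) + 141 = -238*17*28 + 141 = -119*952 + 141 = -113288 + 141 = -113147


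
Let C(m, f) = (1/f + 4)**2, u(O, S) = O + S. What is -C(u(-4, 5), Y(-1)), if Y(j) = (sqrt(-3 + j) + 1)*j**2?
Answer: -437/25 + 84*I/25 ≈ -17.48 + 3.36*I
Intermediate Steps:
Y(j) = j**2*(1 + sqrt(-3 + j)) (Y(j) = (1 + sqrt(-3 + j))*j**2 = j**2*(1 + sqrt(-3 + j)))
C(m, f) = (4 + 1/f)**2
-C(u(-4, 5), Y(-1)) = -(1 + 4*((-1)**2*(1 + sqrt(-3 - 1))))**2/((-1)**2*(1 + sqrt(-3 - 1)))**2 = -(1 + 4*(1*(1 + sqrt(-4))))**2/(1*(1 + sqrt(-4)))**2 = -(1 + 4*(1*(1 + 2*I)))**2/(1*(1 + 2*I))**2 = -(1 + 4*(1 + 2*I))**2/(1 + 2*I)**2 = -(1 + (4 + 8*I))**2/(1 + 2*I)**2 = -(5 + 8*I)**2/(1 + 2*I)**2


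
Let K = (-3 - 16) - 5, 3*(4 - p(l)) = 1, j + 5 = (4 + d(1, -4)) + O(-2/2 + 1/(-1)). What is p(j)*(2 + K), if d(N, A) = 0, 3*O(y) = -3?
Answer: -242/3 ≈ -80.667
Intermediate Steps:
O(y) = -1 (O(y) = (⅓)*(-3) = -1)
j = -2 (j = -5 + ((4 + 0) - 1) = -5 + (4 - 1) = -5 + 3 = -2)
p(l) = 11/3 (p(l) = 4 - ⅓*1 = 4 - ⅓ = 11/3)
K = -24 (K = -19 - 5 = -24)
p(j)*(2 + K) = 11*(2 - 24)/3 = (11/3)*(-22) = -242/3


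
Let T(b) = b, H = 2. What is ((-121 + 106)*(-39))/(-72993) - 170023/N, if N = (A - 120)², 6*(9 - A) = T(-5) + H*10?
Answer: -72939941/5523137 ≈ -13.206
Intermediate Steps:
A = 13/2 (A = 9 - (-5 + 2*10)/6 = 9 - (-5 + 20)/6 = 9 - ⅙*15 = 9 - 5/2 = 13/2 ≈ 6.5000)
N = 51529/4 (N = (13/2 - 120)² = (-227/2)² = 51529/4 ≈ 12882.)
((-121 + 106)*(-39))/(-72993) - 170023/N = ((-121 + 106)*(-39))/(-72993) - 170023/51529/4 = -15*(-39)*(-1/72993) - 170023*4/51529 = 585*(-1/72993) - 2996/227 = -195/24331 - 2996/227 = -72939941/5523137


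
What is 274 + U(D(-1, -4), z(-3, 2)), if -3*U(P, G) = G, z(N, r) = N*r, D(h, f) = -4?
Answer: 276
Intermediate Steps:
U(P, G) = -G/3
274 + U(D(-1, -4), z(-3, 2)) = 274 - (-1)*2 = 274 - ⅓*(-6) = 274 + 2 = 276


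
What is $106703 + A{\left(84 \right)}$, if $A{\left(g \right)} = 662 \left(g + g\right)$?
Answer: $217919$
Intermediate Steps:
$A{\left(g \right)} = 1324 g$ ($A{\left(g \right)} = 662 \cdot 2 g = 1324 g$)
$106703 + A{\left(84 \right)} = 106703 + 1324 \cdot 84 = 106703 + 111216 = 217919$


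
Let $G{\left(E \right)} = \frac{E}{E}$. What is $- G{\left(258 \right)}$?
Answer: $-1$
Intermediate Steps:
$G{\left(E \right)} = 1$
$- G{\left(258 \right)} = \left(-1\right) 1 = -1$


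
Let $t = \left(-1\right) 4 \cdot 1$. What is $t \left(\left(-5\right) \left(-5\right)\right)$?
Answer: $-100$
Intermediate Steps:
$t = -4$ ($t = \left(-4\right) 1 = -4$)
$t \left(\left(-5\right) \left(-5\right)\right) = - 4 \left(\left(-5\right) \left(-5\right)\right) = \left(-4\right) 25 = -100$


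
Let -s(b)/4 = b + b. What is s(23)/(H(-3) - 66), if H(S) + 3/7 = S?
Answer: 644/243 ≈ 2.6502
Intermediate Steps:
H(S) = -3/7 + S
s(b) = -8*b (s(b) = -4*(b + b) = -8*b)
s(23)/(H(-3) - 66) = (-8*23)/((-3/7 - 3) - 66) = -184/(-24/7 - 66) = -184/(-486/7) = -7/486*(-184) = 644/243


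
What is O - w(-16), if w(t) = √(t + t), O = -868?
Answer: -868 - 4*I*√2 ≈ -868.0 - 5.6569*I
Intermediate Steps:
w(t) = √2*√t (w(t) = √(2*t) = √2*√t)
O - w(-16) = -868 - √2*√(-16) = -868 - √2*4*I = -868 - 4*I*√2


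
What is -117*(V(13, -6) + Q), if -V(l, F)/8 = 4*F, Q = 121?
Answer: -36621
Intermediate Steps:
V(l, F) = -32*F
-117*(V(13, -6) + Q) = -117*(-32*(-6) + 121) = -117*(192 + 121) = -117*313 = -36621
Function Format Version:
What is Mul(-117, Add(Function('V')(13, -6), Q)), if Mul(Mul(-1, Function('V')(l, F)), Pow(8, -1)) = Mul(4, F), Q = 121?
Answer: -36621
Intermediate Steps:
Function('V')(l, F) = Mul(-32, F) (Function('V')(l, F) = Mul(-8, Mul(4, F)) = Mul(-32, F))
Mul(-117, Add(Function('V')(13, -6), Q)) = Mul(-117, Add(Mul(-32, -6), 121)) = Mul(-117, Add(192, 121)) = Mul(-117, 313) = -36621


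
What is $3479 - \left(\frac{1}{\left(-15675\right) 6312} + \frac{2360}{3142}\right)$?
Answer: $\frac{540643989858971}{155435682600} \approx 3478.3$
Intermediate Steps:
$3479 - \left(\frac{1}{\left(-15675\right) 6312} + \frac{2360}{3142}\right) = 3479 - \left(\left(- \frac{1}{15675}\right) \frac{1}{6312} + 2360 \cdot \frac{1}{3142}\right) = 3479 - \left(- \frac{1}{98940600} + \frac{1180}{1571}\right) = 3479 - \frac{116749906429}{155435682600} = \frac{540643989858971}{155435682600}$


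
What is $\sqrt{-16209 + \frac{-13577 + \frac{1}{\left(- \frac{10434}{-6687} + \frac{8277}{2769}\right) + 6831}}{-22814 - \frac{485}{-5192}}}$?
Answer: $\frac{19 i \sqrt{8947632757072283349320551306264285}}{14116841480600047} \approx 127.31 i$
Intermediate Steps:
$\sqrt{-16209 + \frac{-13577 + \frac{1}{\left(- \frac{10434}{-6687} + \frac{8277}{2769}\right) + 6831}}{-22814 - \frac{485}{-5192}}} = \sqrt{-16209 + \frac{-13577 + \frac{1}{\left(\left(-10434\right) \left(- \frac{1}{6687}\right) + 8277 \cdot \frac{1}{2769}\right) + 6831}}{-22814 - - \frac{485}{5192}}} = \sqrt{-16209 + \frac{-13577 + \frac{1}{\left(\frac{3478}{2229} + \frac{2759}{923}\right) + 6831}}{-22814 + \frac{485}{5192}}} = \sqrt{-16209 + \frac{-13577 + \frac{1}{\frac{9360005}{2057367} + 6831}}{- \frac{118449803}{5192}}} = \sqrt{-16209 + \left(-13577 + \frac{1}{\frac{14063233982}{2057367}}\right) \left(- \frac{5192}{118449803}\right)} = \sqrt{-16209 + \left(-13577 + \frac{2057367}{14063233982}\right) \left(- \frac{5192}{118449803}\right)} = \sqrt{-16209 - - \frac{8401207131514868}{14116841480600047}} = \sqrt{-16209 + \frac{8401207131514868}{14116841480600047}} = \sqrt{- \frac{228811482351914646955}{14116841480600047}} = \frac{19 i \sqrt{8947632757072283349320551306264285}}{14116841480600047}$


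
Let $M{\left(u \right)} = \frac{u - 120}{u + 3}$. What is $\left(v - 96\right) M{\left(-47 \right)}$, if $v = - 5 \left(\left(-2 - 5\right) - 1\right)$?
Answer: $- \frac{2338}{11} \approx -212.55$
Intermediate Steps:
$M{\left(u \right)} = \frac{-120 + u}{3 + u}$
$v = 40$ ($v = - 5 \left(-7 - 1\right) = \left(-5\right) \left(-8\right) = 40$)
$\left(v - 96\right) M{\left(-47 \right)} = \left(40 - 96\right) \frac{-120 - 47}{3 - 47} = - 56 \frac{1}{-44} \left(-167\right) = - 56 \left(\left(- \frac{1}{44}\right) \left(-167\right)\right) = \left(-56\right) \frac{167}{44} = - \frac{2338}{11}$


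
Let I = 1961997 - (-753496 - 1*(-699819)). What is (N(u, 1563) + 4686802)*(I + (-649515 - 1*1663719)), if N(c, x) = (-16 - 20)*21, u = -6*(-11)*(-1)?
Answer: -1394379847760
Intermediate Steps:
u = -66 (u = 66*(-1) = -66)
I = 2015674 (I = 1961997 - (-753496 + 699819) = 1961997 - 1*(-53677) = 1961997 + 53677 = 2015674)
N(c, x) = -756 (N(c, x) = -36*21 = -756)
(N(u, 1563) + 4686802)*(I + (-649515 - 1*1663719)) = (-756 + 4686802)*(2015674 + (-649515 - 1*1663719)) = 4686046*(2015674 + (-649515 - 1663719)) = 4686046*(2015674 - 2313234) = 4686046*(-297560) = -1394379847760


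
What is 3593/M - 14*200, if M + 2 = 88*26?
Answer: -6397207/2286 ≈ -2798.4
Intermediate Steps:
M = 2286 (M = -2 + 88*26 = -2 + 2288 = 2286)
3593/M - 14*200 = 3593/2286 - 14*200 = 3593*(1/2286) - 1*2800 = 3593/2286 - 2800 = -6397207/2286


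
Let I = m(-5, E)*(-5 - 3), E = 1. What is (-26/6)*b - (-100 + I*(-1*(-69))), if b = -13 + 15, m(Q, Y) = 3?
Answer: 5242/3 ≈ 1747.3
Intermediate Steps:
b = 2
I = -24 (I = 3*(-5 - 3) = 3*(-8) = -24)
(-26/6)*b - (-100 + I*(-1*(-69))) = (-26/6)*2 - (-100 - (-24)*(-69)) = ((1/6)*(-26))*2 - (-100 - 24*69) = -13/3*2 - (-100 - 1656) = -26/3 - 1*(-1756) = -26/3 + 1756 = 5242/3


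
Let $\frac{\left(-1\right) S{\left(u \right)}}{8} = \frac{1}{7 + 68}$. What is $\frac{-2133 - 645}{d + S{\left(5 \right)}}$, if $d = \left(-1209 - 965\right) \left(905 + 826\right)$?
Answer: $\frac{104175}{141119779} \approx 0.0007382$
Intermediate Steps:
$S{\left(u \right)} = - \frac{8}{75}$ ($S{\left(u \right)} = - \frac{8}{7 + 68} = - \frac{8}{75}$)
$d = -3763194$ ($d = \left(-2174\right) 1731 = -3763194$)
$\frac{-2133 - 645}{d + S{\left(5 \right)}} = \frac{-2133 - 645}{-3763194 - \frac{8}{75}} = \frac{-2133 - 645}{- \frac{282239558}{75}} = \left(-2778\right) \left(- \frac{75}{282239558}\right) = \frac{104175}{141119779}$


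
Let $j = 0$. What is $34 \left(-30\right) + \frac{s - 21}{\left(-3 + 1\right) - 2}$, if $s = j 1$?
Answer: $- \frac{4059}{4} \approx -1014.8$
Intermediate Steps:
$s = 0$ ($s = 0 \cdot 1 = 0$)
$34 \left(-30\right) + \frac{s - 21}{\left(-3 + 1\right) - 2} = 34 \left(-30\right) + \frac{0 - 21}{\left(-3 + 1\right) - 2} = -1020 - \frac{21}{-2 - 2} = -1020 - \frac{21}{-4} = -1020 - - \frac{21}{4} = -1020 + \frac{21}{4} = - \frac{4059}{4}$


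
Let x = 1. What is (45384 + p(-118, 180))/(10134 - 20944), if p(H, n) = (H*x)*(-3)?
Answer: -22869/5405 ≈ -4.2311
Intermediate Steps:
p(H, n) = -3*H (p(H, n) = (H*1)*(-3) = H*(-3) = -3*H)
(45384 + p(-118, 180))/(10134 - 20944) = (45384 - 3*(-118))/(10134 - 20944) = (45384 + 354)/(-10810) = 45738*(-1/10810) = -22869/5405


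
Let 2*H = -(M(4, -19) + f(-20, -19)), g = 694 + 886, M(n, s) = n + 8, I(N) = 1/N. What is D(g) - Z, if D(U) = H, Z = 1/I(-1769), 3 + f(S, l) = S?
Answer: 3549/2 ≈ 1774.5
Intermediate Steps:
M(n, s) = 8 + n
f(S, l) = -3 + S
Z = -1769 (Z = 1/(1/(-1769)) = 1/(-1/1769) = -1769)
g = 1580
H = 11/2 (H = (-((8 + 4) + (-3 - 20)))/2 = (-(12 - 23))/2 = (-1*(-11))/2 = (1/2)*11 = 11/2 ≈ 5.5000)
D(U) = 11/2
D(g) - Z = 11/2 - 1*(-1769) = 11/2 + 1769 = 3549/2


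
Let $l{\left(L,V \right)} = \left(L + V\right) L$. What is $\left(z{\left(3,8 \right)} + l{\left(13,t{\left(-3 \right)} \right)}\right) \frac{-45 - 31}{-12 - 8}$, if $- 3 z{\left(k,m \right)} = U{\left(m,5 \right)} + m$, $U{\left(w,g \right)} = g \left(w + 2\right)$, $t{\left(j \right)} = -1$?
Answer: $\frac{1558}{3} \approx 519.33$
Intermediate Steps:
$U{\left(w,g \right)} = g \left(2 + w\right)$
$z{\left(k,m \right)} = - \frac{10}{3} - 2 m$ ($z{\left(k,m \right)} = - \frac{5 \left(2 + m\right) + m}{3} = - \frac{\left(10 + 5 m\right) + m}{3} = - \frac{10 + 6 m}{3} = - \frac{10}{3} - 2 m$)
$l{\left(L,V \right)} = L \left(L + V\right)$
$\left(z{\left(3,8 \right)} + l{\left(13,t{\left(-3 \right)} \right)}\right) \frac{-45 - 31}{-12 - 8} = \left(\left(- \frac{10}{3} - 16\right) + 13 \left(13 - 1\right)\right) \frac{-45 - 31}{-12 - 8} = \left(\left(- \frac{10}{3} - 16\right) + 13 \cdot 12\right) \left(- \frac{76}{-20}\right) = \left(- \frac{58}{3} + 156\right) \left(\left(-76\right) \left(- \frac{1}{20}\right)\right) = \frac{410}{3} \cdot \frac{19}{5} = \frac{1558}{3}$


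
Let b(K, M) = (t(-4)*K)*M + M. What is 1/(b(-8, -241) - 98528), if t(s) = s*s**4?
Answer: -1/2073041 ≈ -4.8238e-7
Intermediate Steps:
t(s) = s**5
b(K, M) = M - 1024*K*M (b(K, M) = ((-4)**5*K)*M + M = (-1024*K)*M + M = -1024*K*M + M = M - 1024*K*M)
1/(b(-8, -241) - 98528) = 1/(-241*(1 - 1024*(-8)) - 98528) = 1/(-241*(1 + 8192) - 98528) = 1/(-241*8193 - 98528) = 1/(-1974513 - 98528) = 1/(-2073041) = -1/2073041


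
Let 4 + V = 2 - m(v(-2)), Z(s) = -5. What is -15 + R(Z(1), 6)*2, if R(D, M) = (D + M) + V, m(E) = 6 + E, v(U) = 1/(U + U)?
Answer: -57/2 ≈ -28.500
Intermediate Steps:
v(U) = 1/(2*U)
V = -31/4 (V = -4 + (2 - (6 + (½)/(-2))) = -4 + (2 - (6 + (½)*(-½))) = -4 + (2 - (6 - ¼)) = -4 + (2 - 1*23/4) = -4 + (2 - 23/4) = -4 - 15/4 = -31/4 ≈ -7.7500)
R(D, M) = -31/4 + D + M (R(D, M) = (D + M) - 31/4 = -31/4 + D + M)
-15 + R(Z(1), 6)*2 = -15 + (-31/4 - 5 + 6)*2 = -15 - 27/4*2 = -15 - 27/2 = -57/2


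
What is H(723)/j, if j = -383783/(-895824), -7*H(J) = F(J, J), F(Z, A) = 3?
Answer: -2687472/2686481 ≈ -1.0004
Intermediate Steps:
H(J) = -3/7 (H(J) = -⅐*3 = -3/7)
j = 383783/895824 (j = -383783*(-1/895824) = 383783/895824 ≈ 0.42841)
H(723)/j = -3/(7*383783/895824) = -3/7*895824/383783 = -2687472/2686481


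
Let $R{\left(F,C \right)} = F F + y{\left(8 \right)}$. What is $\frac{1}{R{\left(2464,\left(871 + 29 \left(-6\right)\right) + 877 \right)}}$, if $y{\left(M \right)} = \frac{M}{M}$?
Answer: $\frac{1}{6071297} \approx 1.6471 \cdot 10^{-7}$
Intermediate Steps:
$y{\left(M \right)} = 1$
$R{\left(F,C \right)} = 1 + F^{2}$ ($R{\left(F,C \right)} = F F + 1 = F^{2} + 1 = 1 + F^{2}$)
$\frac{1}{R{\left(2464,\left(871 + 29 \left(-6\right)\right) + 877 \right)}} = \frac{1}{1 + 2464^{2}} = \frac{1}{1 + 6071296} = \frac{1}{6071297}$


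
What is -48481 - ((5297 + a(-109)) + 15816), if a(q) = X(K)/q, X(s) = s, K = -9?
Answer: -7585755/109 ≈ -69594.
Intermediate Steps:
a(q) = -9/q
-48481 - ((5297 + a(-109)) + 15816) = -48481 - ((5297 - 9/(-109)) + 15816) = -48481 - ((5297 - 9*(-1/109)) + 15816) = -48481 - ((5297 + 9/109) + 15816) = -48481 - (577382/109 + 15816) = -48481 - 1*2301326/109 = -48481 - 2301326/109 = -7585755/109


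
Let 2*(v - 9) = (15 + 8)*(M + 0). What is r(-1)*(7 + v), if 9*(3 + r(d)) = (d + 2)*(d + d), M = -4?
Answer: 290/3 ≈ 96.667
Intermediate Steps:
r(d) = -3 + 2*d*(2 + d)/9 (r(d) = -3 + ((d + 2)*(d + d))/9 = -3 + ((2 + d)*(2*d))/9 = -3 + (2*d*(2 + d))/9 = -3 + 2*d*(2 + d)/9)
v = -37 (v = 9 + ((15 + 8)*(-4 + 0))/2 = 9 + (23*(-4))/2 = 9 + (1/2)*(-92) = 9 - 46 = -37)
r(-1)*(7 + v) = (-3 + (2/9)*(-1)**2 + (4/9)*(-1))*(7 - 37) = (-3 + (2/9)*1 - 4/9)*(-30) = (-3 + 2/9 - 4/9)*(-30) = -29/9*(-30) = 290/3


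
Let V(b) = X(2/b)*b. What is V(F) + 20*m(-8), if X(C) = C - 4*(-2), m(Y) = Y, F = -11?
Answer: -246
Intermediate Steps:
X(C) = 8 + C (X(C) = C + 8 = 8 + C)
V(b) = b*(8 + 2/b) (V(b) = (8 + 2/b)*b = b*(8 + 2/b))
V(F) + 20*m(-8) = (2 + 8*(-11)) + 20*(-8) = (2 - 88) - 160 = -86 - 160 = -246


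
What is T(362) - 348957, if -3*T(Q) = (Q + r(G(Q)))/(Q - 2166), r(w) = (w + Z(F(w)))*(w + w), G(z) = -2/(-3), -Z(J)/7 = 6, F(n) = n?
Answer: -8498497397/24354 ≈ -3.4896e+5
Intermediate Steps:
Z(J) = -42 (Z(J) = -7*6 = -42)
G(z) = ⅔ (G(z) = -2*(-⅓) = ⅔)
r(w) = 2*w*(-42 + w) (r(w) = (w - 42)*(w + w) = (-42 + w)*(2*w) = 2*w*(-42 + w))
T(Q) = -(-496/9 + Q)/(3*(-2166 + Q)) (T(Q) = -(Q + 2*(⅔)*(-42 + ⅔))/(3*(Q - 2166)) = -(Q + 2*(⅔)*(-124/3))/(3*(-2166 + Q)) = -(Q - 496/9)/(3*(-2166 + Q)) = -(-496/9 + Q)/(3*(-2166 + Q)))
T(362) - 348957 = (496 - 9*362)/(27*(-2166 + 362)) - 348957 = (1/27)*(496 - 3258)/(-1804) - 348957 = (1/27)*(-1/1804)*(-2762) - 348957 = 1381/24354 - 348957 = -8498497397/24354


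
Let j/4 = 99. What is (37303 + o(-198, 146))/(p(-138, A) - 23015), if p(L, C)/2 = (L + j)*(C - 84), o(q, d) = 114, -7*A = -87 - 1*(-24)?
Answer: -37417/61715 ≈ -0.60629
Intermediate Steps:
j = 396 (j = 4*99 = 396)
A = 9 (A = -(-87 - 1*(-24))/7 = -(-87 + 24)/7 = -⅐*(-63) = 9)
p(L, C) = 2*(-84 + C)*(396 + L) (p(L, C) = 2*((L + 396)*(C - 84)) = 2*((396 + L)*(-84 + C)) = 2*((-84 + C)*(396 + L)) = 2*(-84 + C)*(396 + L))
(37303 + o(-198, 146))/(p(-138, A) - 23015) = (37303 + 114)/((-66528 - 168*(-138) + 792*9 + 2*9*(-138)) - 23015) = 37417/((-66528 + 23184 + 7128 - 2484) - 23015) = 37417/(-38700 - 23015) = 37417/(-61715) = 37417*(-1/61715) = -37417/61715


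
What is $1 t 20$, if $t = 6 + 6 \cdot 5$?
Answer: $720$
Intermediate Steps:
$t = 36$ ($t = 6 + 30 = 36$)
$1 t 20 = 1 \cdot 36 \cdot 20 = 36 \cdot 20 = 720$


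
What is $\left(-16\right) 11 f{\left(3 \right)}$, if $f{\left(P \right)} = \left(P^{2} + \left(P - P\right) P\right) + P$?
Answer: $-2112$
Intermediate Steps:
$f{\left(P \right)} = P + P^{2}$ ($f{\left(P \right)} = \left(P^{2} + 0 P\right) + P = \left(P^{2} + 0\right) + P = P^{2} + P = P + P^{2}$)
$\left(-16\right) 11 f{\left(3 \right)} = \left(-16\right) 11 \cdot 3 \left(1 + 3\right) = - 176 \cdot 3 \cdot 4 = \left(-176\right) 12 = -2112$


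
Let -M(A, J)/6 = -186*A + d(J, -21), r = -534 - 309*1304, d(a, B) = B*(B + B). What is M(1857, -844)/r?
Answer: -22968/4483 ≈ -5.1234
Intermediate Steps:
d(a, B) = 2*B² (d(a, B) = B*(2*B) = 2*B²)
r = -403470 (r = -534 - 402936 = -403470)
M(A, J) = -5292 + 1116*A (M(A, J) = -6*(-186*A + 2*(-21)²) = -6*(-186*A + 2*441) = -6*(-186*A + 882) = -6*(882 - 186*A) = -5292 + 1116*A)
M(1857, -844)/r = (-5292 + 1116*1857)/(-403470) = (-5292 + 2072412)*(-1/403470) = 2067120*(-1/403470) = -22968/4483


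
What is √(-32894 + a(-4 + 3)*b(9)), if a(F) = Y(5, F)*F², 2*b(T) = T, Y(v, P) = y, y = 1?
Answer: I*√131558/2 ≈ 181.35*I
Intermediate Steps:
Y(v, P) = 1
b(T) = T/2
a(F) = F² (a(F) = 1*F² = F²)
√(-32894 + a(-4 + 3)*b(9)) = √(-32894 + (-4 + 3)²*((½)*9)) = √(-32894 + (-1)²*(9/2)) = √(-32894 + 1*(9/2)) = √(-32894 + 9/2) = √(-65779/2) = I*√131558/2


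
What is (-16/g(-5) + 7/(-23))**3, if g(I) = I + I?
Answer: 3307949/1520875 ≈ 2.1750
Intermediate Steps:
g(I) = 2*I
(-16/g(-5) + 7/(-23))**3 = (-16/(2*(-5)) + 7/(-23))**3 = (-16/(-10) + 7*(-1/23))**3 = (-16*(-1/10) - 7/23)**3 = (8/5 - 7/23)**3 = (149/115)**3 = 3307949/1520875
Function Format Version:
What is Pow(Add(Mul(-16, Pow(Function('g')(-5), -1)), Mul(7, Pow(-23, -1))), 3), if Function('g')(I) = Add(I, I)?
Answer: Rational(3307949, 1520875) ≈ 2.1750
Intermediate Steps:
Function('g')(I) = Mul(2, I)
Pow(Add(Mul(-16, Pow(Function('g')(-5), -1)), Mul(7, Pow(-23, -1))), 3) = Pow(Add(Mul(-16, Pow(Mul(2, -5), -1)), Mul(7, Pow(-23, -1))), 3) = Pow(Add(Mul(-16, Pow(-10, -1)), Mul(7, Rational(-1, 23))), 3) = Pow(Add(Mul(-16, Rational(-1, 10)), Rational(-7, 23)), 3) = Pow(Add(Rational(8, 5), Rational(-7, 23)), 3) = Pow(Rational(149, 115), 3) = Rational(3307949, 1520875)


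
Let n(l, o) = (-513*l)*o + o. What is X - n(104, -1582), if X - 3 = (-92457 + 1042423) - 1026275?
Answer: -84477588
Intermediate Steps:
X = -76306 (X = 3 + ((-92457 + 1042423) - 1026275) = 3 + (949966 - 1026275) = 3 - 76309 = -76306)
n(l, o) = o - 513*l*o (n(l, o) = -513*l*o + o = o - 513*l*o)
X - n(104, -1582) = -76306 - (-1582)*(1 - 513*104) = -76306 - (-1582)*(1 - 53352) = -76306 - (-1582)*(-53351) = -76306 - 1*84401282 = -76306 - 84401282 = -84477588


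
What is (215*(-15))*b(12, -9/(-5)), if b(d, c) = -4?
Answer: 12900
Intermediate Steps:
(215*(-15))*b(12, -9/(-5)) = (215*(-15))*(-4) = -3225*(-4) = 12900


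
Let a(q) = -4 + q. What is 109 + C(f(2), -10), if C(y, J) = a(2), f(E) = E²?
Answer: 107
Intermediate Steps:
C(y, J) = -2 (C(y, J) = -4 + 2 = -2)
109 + C(f(2), -10) = 109 - 2 = 107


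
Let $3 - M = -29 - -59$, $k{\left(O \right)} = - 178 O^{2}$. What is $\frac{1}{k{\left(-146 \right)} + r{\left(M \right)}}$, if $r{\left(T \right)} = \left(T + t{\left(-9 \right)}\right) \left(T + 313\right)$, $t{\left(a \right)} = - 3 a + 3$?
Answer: $- \frac{1}{3793390} \approx -2.6362 \cdot 10^{-7}$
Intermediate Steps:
$t{\left(a \right)} = 3 - 3 a$
$M = -27$ ($M = 3 - \left(-29 - -59\right) = 3 - \left(-29 + 59\right) = 3 - 30 = -27$)
$r{\left(T \right)} = \left(30 + T\right) \left(313 + T\right)$ ($r{\left(T \right)} = \left(T + \left(3 - -27\right)\right) \left(T + 313\right) = \left(T + \left(3 + 27\right)\right) \left(313 + T\right) = \left(T + 30\right) \left(313 + T\right) = \left(30 + T\right) \left(313 + T\right)$)
$\frac{1}{k{\left(-146 \right)} + r{\left(M \right)}} = \frac{1}{- 178 \left(-146\right)^{2} + \left(9390 + \left(-27\right)^{2} + 343 \left(-27\right)\right)} = \frac{1}{\left(-178\right) 21316 + \left(9390 + 729 - 9261\right)} = \frac{1}{-3794248 + 858} = \frac{1}{-3793390} = - \frac{1}{3793390}$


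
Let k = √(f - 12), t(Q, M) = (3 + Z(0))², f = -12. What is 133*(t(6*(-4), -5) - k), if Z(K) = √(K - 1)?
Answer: 1064 + 798*I - 266*I*√6 ≈ 1064.0 + 146.44*I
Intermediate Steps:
Z(K) = √(-1 + K)
t(Q, M) = (3 + I)² (t(Q, M) = (3 + √(-1 + 0))² = (3 + √(-1))² = (3 + I)²)
k = 2*I*√6 (k = √(-12 - 12) = √(-24) = 2*I*√6 ≈ 4.899*I)
133*(t(6*(-4), -5) - k) = 133*((3 + I)² - 2*I*√6) = 133*(3 + I)² - 266*I*√6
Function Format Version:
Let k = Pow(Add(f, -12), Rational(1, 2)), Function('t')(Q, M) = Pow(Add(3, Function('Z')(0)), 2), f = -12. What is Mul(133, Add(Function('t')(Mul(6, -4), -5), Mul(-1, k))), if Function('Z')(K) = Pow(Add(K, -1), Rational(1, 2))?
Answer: Add(1064, Mul(798, I), Mul(-266, I, Pow(6, Rational(1, 2)))) ≈ Add(1064.0, Mul(146.44, I))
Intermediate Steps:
Function('Z')(K) = Pow(Add(-1, K), Rational(1, 2))
Function('t')(Q, M) = Pow(Add(3, I), 2) (Function('t')(Q, M) = Pow(Add(3, Pow(Add(-1, 0), Rational(1, 2))), 2) = Pow(Add(3, Pow(-1, Rational(1, 2))), 2) = Pow(Add(3, I), 2))
k = Mul(2, I, Pow(6, Rational(1, 2))) (k = Pow(Add(-12, -12), Rational(1, 2)) = Pow(-24, Rational(1, 2)) = Mul(2, I, Pow(6, Rational(1, 2))) ≈ Mul(4.8990, I))
Mul(133, Add(Function('t')(Mul(6, -4), -5), Mul(-1, k))) = Mul(133, Add(Pow(Add(3, I), 2), Mul(-1, Mul(2, I, Pow(6, Rational(1, 2)))))) = Mul(133, Add(Pow(Add(3, I), 2), Mul(-2, I, Pow(6, Rational(1, 2))))) = Add(Mul(133, Pow(Add(3, I), 2)), Mul(-266, I, Pow(6, Rational(1, 2))))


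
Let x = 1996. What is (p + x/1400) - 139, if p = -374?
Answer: -179051/350 ≈ -511.57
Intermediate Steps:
(p + x/1400) - 139 = (-374 + 1996/1400) - 139 = (-374 + 1996*(1/1400)) - 139 = (-374 + 499/350) - 139 = -130401/350 - 139 = -179051/350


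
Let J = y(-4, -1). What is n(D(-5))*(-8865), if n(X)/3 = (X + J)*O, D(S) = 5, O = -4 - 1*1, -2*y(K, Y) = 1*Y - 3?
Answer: 930825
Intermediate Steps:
y(K, Y) = 3/2 - Y/2 (y(K, Y) = -(1*Y - 3)/2 = -(Y - 3)/2 = -(-3 + Y)/2 = 3/2 - Y/2)
O = -5 (O = -4 - 1 = -5)
J = 2 (J = 3/2 - ½*(-1) = 3/2 + ½ = 2)
n(X) = -30 - 15*X (n(X) = 3*((X + 2)*(-5)) = 3*((2 + X)*(-5)) = 3*(-10 - 5*X) = -30 - 15*X)
n(D(-5))*(-8865) = (-30 - 15*5)*(-8865) = (-30 - 75)*(-8865) = -105*(-8865) = 930825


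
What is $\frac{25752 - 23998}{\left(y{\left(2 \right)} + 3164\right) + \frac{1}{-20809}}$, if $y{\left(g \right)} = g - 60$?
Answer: $\frac{36498986}{64632753} \approx 0.56471$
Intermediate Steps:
$y{\left(g \right)} = -60 + g$ ($y{\left(g \right)} = g - 60 = -60 + g$)
$\frac{25752 - 23998}{\left(y{\left(2 \right)} + 3164\right) + \frac{1}{-20809}} = \frac{25752 - 23998}{\left(\left(-60 + 2\right) + 3164\right) + \frac{1}{-20809}} = \frac{1754}{\left(-58 + 3164\right) - \frac{1}{20809}} = \frac{1754}{3106 - \frac{1}{20809}} = \frac{1754}{\frac{64632753}{20809}} = 1754 \cdot \frac{20809}{64632753} = \frac{36498986}{64632753}$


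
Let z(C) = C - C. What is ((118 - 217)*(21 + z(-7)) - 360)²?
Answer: 5948721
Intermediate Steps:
z(C) = 0
((118 - 217)*(21 + z(-7)) - 360)² = ((118 - 217)*(21 + 0) - 360)² = (-99*21 - 360)² = (-2079 - 360)² = (-2439)² = 5948721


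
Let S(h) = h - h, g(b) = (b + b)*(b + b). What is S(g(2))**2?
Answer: 0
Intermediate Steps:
g(b) = 4*b**2 (g(b) = (2*b)*(2*b) = 4*b**2)
S(h) = 0
S(g(2))**2 = 0**2 = 0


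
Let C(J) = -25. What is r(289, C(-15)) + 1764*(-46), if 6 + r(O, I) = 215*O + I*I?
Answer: -18390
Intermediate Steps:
r(O, I) = -6 + I**2 + 215*O (r(O, I) = -6 + (215*O + I*I) = -6 + (215*O + I**2) = -6 + (I**2 + 215*O) = -6 + I**2 + 215*O)
r(289, C(-15)) + 1764*(-46) = (-6 + (-25)**2 + 215*289) + 1764*(-46) = (-6 + 625 + 62135) - 81144 = 62754 - 81144 = -18390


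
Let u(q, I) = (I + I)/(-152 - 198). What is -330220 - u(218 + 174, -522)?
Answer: -57789022/175 ≈ -3.3022e+5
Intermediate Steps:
u(q, I) = -I/175 (u(q, I) = (2*I)/(-350) = (2*I)*(-1/350) = -I/175)
-330220 - u(218 + 174, -522) = -330220 - (-1)*(-522)/175 = -330220 - 1*522/175 = -330220 - 522/175 = -57789022/175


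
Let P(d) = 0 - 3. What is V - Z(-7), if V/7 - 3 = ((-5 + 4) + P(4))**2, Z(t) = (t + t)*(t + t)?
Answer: -63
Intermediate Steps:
P(d) = -3
Z(t) = 4*t**2 (Z(t) = (2*t)*(2*t) = 4*t**2)
V = 133 (V = 21 + 7*((-5 + 4) - 3)**2 = 21 + 7*(-1 - 3)**2 = 21 + 7*(-4)**2 = 21 + 7*16 = 21 + 112 = 133)
V - Z(-7) = 133 - 4*(-7)**2 = 133 - 4*49 = 133 - 1*196 = 133 - 196 = -63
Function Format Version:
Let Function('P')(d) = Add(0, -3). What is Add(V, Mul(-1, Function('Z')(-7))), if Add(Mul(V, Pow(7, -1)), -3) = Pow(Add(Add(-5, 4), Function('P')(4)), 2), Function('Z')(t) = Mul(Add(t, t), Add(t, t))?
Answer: -63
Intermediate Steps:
Function('P')(d) = -3
Function('Z')(t) = Mul(4, Pow(t, 2)) (Function('Z')(t) = Mul(Mul(2, t), Mul(2, t)) = Mul(4, Pow(t, 2)))
V = 133 (V = Add(21, Mul(7, Pow(Add(Add(-5, 4), -3), 2))) = Add(21, Mul(7, Pow(Add(-1, -3), 2))) = Add(21, Mul(7, Pow(-4, 2))) = Add(21, Mul(7, 16)) = Add(21, 112) = 133)
Add(V, Mul(-1, Function('Z')(-7))) = Add(133, Mul(-1, Mul(4, Pow(-7, 2)))) = Add(133, Mul(-1, Mul(4, 49))) = Add(133, Mul(-1, 196)) = Add(133, -196) = -63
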